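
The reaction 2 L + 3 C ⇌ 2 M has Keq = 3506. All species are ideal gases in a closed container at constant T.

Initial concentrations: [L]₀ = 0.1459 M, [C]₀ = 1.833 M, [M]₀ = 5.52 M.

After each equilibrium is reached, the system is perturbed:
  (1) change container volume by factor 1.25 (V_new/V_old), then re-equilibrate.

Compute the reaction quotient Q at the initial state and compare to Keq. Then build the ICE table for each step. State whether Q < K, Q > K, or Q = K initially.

Q₀ = 232.4 vs Keq = 3506 ⇒ Q<K, forward
Step 1:
                  L         C         M
  init       0.1459     1.833      5.52
  Δ         -0.1023   -0.1534    0.1023
  eq        0.04362      1.68     5.622
  solve Keq expr → x = 0.05114; check Q = 3506
Then change container volume by factor 1.25 (V_new/V_old).
Step 2:
                  L         C         M
  init       0.0349     1.344     4.498
  Δ         0.01272   0.01908  -0.01272
  eq        0.04762     1.363     4.485
  solve Keq expr → x = -0.006359; check Q = 3506

Q₀ = 232.4; Q < K (proceeds forward)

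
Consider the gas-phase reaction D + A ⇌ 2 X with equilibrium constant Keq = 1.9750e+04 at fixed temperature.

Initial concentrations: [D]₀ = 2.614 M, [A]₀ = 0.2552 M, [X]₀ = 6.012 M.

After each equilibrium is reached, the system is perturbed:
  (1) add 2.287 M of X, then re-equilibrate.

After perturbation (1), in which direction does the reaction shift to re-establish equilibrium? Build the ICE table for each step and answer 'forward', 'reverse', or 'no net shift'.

Q₀ = 54.18 vs Keq = 1.9750e+04 ⇒ Q<K, forward
Step 1:
                  D         A         X
  init        2.614    0.2552     6.012
  Δ         -0.2543   -0.2543    0.5086
  eq           2.36 9.1232e-04     6.521
  solve Keq expr → x = 0.2543; check Q = 1.9750e+04
Then add 2.287 M of X.
Step 2:
                  D         A         X
  init         2.36 9.1232e-04     8.808
  Δ       7.5110e-04 7.5110e-04 -0.001502
  eq           2.36  0.001663     8.806
  solve Keq expr → x = -7.5110e-04; check Q = 1.9750e+04

Direction: reverse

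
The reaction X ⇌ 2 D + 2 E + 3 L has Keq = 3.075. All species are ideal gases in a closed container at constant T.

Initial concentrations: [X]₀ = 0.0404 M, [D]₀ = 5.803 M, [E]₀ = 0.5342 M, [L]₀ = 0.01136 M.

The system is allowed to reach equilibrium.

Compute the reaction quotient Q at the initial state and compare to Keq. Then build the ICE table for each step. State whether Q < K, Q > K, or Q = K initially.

Q₀ = 3.4871e-04 vs Keq = 3.075 ⇒ Q<K, forward
Step 1:
                    X           D           E           L
  init         0.0404       5.803      0.5342     0.01136
  Δ          -0.03432     0.06863     0.06863      0.1029
  eq         0.006085       5.872      0.6028      0.1143
  solve Keq expr → x = 0.03432; check Q = 3.075

Q₀ = 3.4871e-04; Q < K (proceeds forward)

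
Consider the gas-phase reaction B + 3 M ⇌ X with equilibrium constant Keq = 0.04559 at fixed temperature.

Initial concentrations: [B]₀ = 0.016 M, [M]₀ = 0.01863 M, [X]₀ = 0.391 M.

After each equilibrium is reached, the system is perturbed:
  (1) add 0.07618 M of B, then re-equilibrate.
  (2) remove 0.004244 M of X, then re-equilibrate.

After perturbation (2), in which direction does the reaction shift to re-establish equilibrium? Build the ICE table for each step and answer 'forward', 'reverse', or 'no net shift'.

Q₀ = 3.7794e+06 vs Keq = 0.04559 ⇒ Q>K, reverse
Step 1:
                   B          M          X
  Initial      0.016    0.01863      0.391
  Change      0.3666        1.1    -0.3666
  Equil       0.3826      1.118     0.0244
  solve Keq expr → x = -0.3666; check Q = 0.04559
Then add 0.07618 M of B.
Step 2:
                   B          M          X
  Initial     0.4588      1.118     0.0244
  Change   -0.003752   -0.01126   0.003752
  Equil        0.455      1.107    0.02815
  solve Keq expr → x = 0.003752; check Q = 0.04559
Then remove 0.004244 M of X.
Step 3:
                   B          M          X
  Initial      0.455      1.107    0.02391
  Change   -0.003297  -0.009892   0.003297
  Equil       0.4517      1.097    0.02721
  solve Keq expr → x = 0.003297; check Q = 0.04559

Direction: forward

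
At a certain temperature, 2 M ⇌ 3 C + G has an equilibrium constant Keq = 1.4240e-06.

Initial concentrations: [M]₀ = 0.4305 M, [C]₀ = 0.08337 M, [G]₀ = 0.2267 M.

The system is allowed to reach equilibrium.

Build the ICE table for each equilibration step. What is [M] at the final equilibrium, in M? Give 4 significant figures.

[M]_eq = 0.4783 M

Q₀ = 7.0882e-04 vs Keq = 1.4240e-06 ⇒ Q>K, reverse
Step 1:
                    M           C           G
  I            0.4305     0.08337      0.2267
  C           0.04777    -0.07166    -0.02389
  E            0.4783     0.01171      0.2028
  solve Keq expr → x = -0.02389; check Q = 1.4240e-06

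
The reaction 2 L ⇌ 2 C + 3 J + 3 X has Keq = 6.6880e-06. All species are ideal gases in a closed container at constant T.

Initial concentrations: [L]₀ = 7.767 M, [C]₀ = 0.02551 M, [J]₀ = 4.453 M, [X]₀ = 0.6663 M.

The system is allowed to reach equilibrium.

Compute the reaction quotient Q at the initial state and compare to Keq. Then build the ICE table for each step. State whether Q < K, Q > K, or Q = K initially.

Q₀ = 2.8176e-04; Q > K (proceeds reverse)

Q₀ = 2.8176e-04 vs Keq = 6.6880e-06 ⇒ Q>K, reverse
Step 1:
                   L          C          J          X
  Initial      7.767    0.02551      4.453     0.6663
  Change     0.02122   -0.02122   -0.03183   -0.03183
  Equil        7.788   0.004287      4.421     0.6345
  solve Keq expr → x = -0.01061; check Q = 6.6880e-06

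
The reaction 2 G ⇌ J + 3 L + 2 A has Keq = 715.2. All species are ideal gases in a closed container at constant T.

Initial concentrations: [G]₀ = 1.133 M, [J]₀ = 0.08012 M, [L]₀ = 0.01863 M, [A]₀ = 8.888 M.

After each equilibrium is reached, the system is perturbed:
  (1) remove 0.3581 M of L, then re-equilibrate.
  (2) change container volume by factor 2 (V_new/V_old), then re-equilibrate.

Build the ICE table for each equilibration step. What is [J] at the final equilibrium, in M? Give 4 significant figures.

Q₀ = 3.1881e-05 vs Keq = 715.2 ⇒ Q<K, forward
Step 1:
                    G           J           L           A
  init          1.133     0.08012     0.01863       8.888
  Δ           -0.7974      0.3987       1.196      0.7974
  eq           0.3356      0.4788       1.215       9.685
  solve Keq expr → x = 0.3987; check Q = 715.2
Then remove 0.3581 M of L.
Step 2:
                    G           J           L           A
  init         0.3356      0.4788      0.8567       9.685
  Δ          -0.08096     0.04048      0.1214     0.08096
  eq           0.2546      0.5193      0.9781       9.766
  solve Keq expr → x = 0.04048; check Q = 715.2
Then change container volume by factor 2 (V_new/V_old).
Step 3:
                    G           J           L           A
  init         0.1273      0.2597      0.4891       4.883
  Δ          -0.07919     0.03959      0.1188     0.07919
  eq          0.04811      0.2993      0.6079       4.962
  solve Keq expr → x = 0.03959; check Q = 715.2

[J]_eq = 0.2993 M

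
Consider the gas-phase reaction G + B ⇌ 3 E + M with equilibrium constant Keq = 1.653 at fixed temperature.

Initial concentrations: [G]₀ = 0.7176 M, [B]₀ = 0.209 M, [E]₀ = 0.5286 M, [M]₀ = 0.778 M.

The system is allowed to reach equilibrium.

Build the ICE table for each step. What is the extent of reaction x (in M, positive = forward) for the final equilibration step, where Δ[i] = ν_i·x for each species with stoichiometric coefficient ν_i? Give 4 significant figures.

x = 0.03271 M

Q₀ = 0.7662 vs Keq = 1.653 ⇒ Q<K, forward
Step 1:
                  G         B         E         M
  Initial    0.7176     0.209    0.5286     0.778
  Change   -0.03271  -0.03271   0.09813   0.03271
  Equil      0.6849    0.1763    0.6267    0.8107
  solve Keq expr → x = 0.03271; check Q = 1.653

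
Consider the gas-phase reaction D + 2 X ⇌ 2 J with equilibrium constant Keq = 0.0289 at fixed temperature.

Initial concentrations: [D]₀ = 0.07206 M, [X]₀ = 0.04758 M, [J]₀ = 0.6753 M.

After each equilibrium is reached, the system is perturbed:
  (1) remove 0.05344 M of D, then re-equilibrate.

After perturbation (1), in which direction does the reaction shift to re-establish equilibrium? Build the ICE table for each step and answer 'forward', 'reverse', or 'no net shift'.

Q₀ = 2795 vs Keq = 0.0289 ⇒ Q>K, reverse
Step 1:
                   D          X          J
  I          0.07206    0.04758     0.6753
  C           0.3035     0.6071    -0.6071
  E           0.3756     0.6547    0.06821
  solve Keq expr → x = -0.3035; check Q = 0.0289
Then remove 0.05344 M of D.
Step 2:
                   D          X          J
  I           0.3222     0.6547    0.06821
  C         0.002199   0.004397  -0.004397
  E           0.3244     0.6591    0.06381
  solve Keq expr → x = -0.002199; check Q = 0.0289

Direction: reverse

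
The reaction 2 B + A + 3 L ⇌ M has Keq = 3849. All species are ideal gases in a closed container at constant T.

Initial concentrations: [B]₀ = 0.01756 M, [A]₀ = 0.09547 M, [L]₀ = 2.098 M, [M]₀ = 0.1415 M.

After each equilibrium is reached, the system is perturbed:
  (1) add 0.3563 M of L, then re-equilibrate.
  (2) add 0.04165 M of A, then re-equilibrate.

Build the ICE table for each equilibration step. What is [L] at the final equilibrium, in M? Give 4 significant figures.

Q₀ = 520.5 vs Keq = 3849 ⇒ Q<K, forward
Step 1:
                  B         A         L         M
  Initial   0.01756   0.09547     2.098    0.1415
  Change   -0.01071 -0.005355  -0.01607  0.005355
  Equil     0.00685   0.09011     2.082    0.1469
  solve Keq expr → x = 0.005355; check Q = 3849
Then add 0.3563 M of L.
Step 2:
                  B         A         L         M
  Initial   0.00685   0.09011     2.438    0.1469
  Change  -0.001404 -7.0199e-04 -0.002106 7.0199e-04
  Equil    0.005446   0.08941     2.436    0.1476
  solve Keq expr → x = 7.0199e-04; check Q = 3849
Then add 0.04165 M of A.
Step 3:
                  B         A         L         M
  Initial  0.005446    0.1311     2.436    0.1476
  Change  -9.2881e-04 -4.6441e-04 -0.001393 4.6441e-04
  Equil    0.004517    0.1306     2.435     0.148
  solve Keq expr → x = 4.6441e-04; check Q = 3849

[L]_eq = 2.435 M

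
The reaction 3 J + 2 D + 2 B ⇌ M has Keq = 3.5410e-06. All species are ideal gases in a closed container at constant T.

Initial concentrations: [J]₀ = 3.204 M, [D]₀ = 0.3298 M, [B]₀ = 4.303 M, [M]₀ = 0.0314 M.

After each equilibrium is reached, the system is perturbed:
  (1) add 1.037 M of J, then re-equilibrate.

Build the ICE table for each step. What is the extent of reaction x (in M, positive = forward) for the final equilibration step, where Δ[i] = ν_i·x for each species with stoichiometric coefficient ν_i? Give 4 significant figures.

Q₀ = 4.7403e-04 vs Keq = 3.5410e-06 ⇒ Q>K, reverse
Step 1:
                    J           D           B           M
  Initial       3.204      0.3298       4.303      0.0314
  Change      0.09309     0.06206     0.06206    -0.03103
  Equil         3.297      0.3919       4.365  3.7132e-04
  solve Keq expr → x = -0.03103; check Q = 3.5410e-06
Then add 1.037 M of J.
Step 2:
                    J           D           B           M
  Initial       4.334      0.3919       4.365  3.7132e-04
  Change    -0.001401 -9.3386e-04 -9.3386e-04  4.6693e-04
  Equil         4.333      0.3909       4.364  8.3825e-04
  solve Keq expr → x = 4.6693e-04; check Q = 3.5410e-06

x = 4.6693e-04 M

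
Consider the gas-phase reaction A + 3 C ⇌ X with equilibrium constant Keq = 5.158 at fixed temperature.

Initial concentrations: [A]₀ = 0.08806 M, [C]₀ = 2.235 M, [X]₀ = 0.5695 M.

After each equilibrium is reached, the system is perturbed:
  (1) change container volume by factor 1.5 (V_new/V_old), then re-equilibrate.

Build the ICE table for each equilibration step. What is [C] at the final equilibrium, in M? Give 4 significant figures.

[C]_eq = 1.401 M

Q₀ = 0.5793 vs Keq = 5.158 ⇒ Q<K, forward
Step 1:
                   A          C          X
  init       0.08806      2.235     0.5695
  Δ         -0.07287    -0.2186    0.07287
  eq         0.01519      2.016     0.6424
  solve Keq expr → x = 0.07287; check Q = 5.158
Then change container volume by factor 1.5 (V_new/V_old).
Step 2:
                   A          C          X
  init       0.01013      1.344     0.4282
  Δ          0.01877    0.05631   -0.01877
  eq          0.0289      1.401     0.4095
  solve Keq expr → x = -0.01877; check Q = 5.158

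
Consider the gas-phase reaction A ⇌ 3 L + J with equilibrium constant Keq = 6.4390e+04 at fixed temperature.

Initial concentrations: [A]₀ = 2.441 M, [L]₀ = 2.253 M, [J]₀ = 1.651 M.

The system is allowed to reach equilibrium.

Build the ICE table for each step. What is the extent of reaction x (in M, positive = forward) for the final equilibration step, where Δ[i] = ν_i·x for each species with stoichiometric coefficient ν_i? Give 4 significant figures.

Q₀ = 7.735 vs Keq = 6.4390e+04 ⇒ Q<K, forward
Step 1:
                   A          L          J
  Initial      2.441      2.253      1.651
  Change      -2.389      7.166      2.389
  Equil      0.05242      9.419       4.04
  solve Keq expr → x = 2.389; check Q = 6.4390e+04

x = 2.389 M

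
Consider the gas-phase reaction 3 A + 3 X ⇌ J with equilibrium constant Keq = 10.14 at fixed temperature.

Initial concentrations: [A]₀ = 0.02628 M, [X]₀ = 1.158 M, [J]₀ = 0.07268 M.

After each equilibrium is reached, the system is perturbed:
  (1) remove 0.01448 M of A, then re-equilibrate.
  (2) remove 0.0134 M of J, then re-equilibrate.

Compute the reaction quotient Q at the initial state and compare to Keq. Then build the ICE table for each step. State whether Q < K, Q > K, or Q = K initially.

Q₀ = 2579; Q > K (proceeds reverse)

Q₀ = 2579 vs Keq = 10.14 ⇒ Q>K, reverse
Step 1:
                    A           X           J
  Initial     0.02628       1.158     0.07268
  Change      0.09906     0.09906    -0.03302
  Equil        0.1253       1.257     0.03966
  solve Keq expr → x = -0.03302; check Q = 10.14
Then remove 0.01448 M of A.
Step 2:
                    A           X           J
  Initial      0.1109       1.257     0.03966
  Change     0.009935    0.009935   -0.003312
  Equil        0.1208       1.267     0.03635
  solve Keq expr → x = -0.003312; check Q = 10.14
Then remove 0.0134 M of J.
Step 3:
                    A           X           J
  Initial      0.1208       1.267     0.02295
  Change     -0.01098    -0.01098    0.003659
  Equil        0.1098       1.256     0.02661
  solve Keq expr → x = 0.003659; check Q = 10.14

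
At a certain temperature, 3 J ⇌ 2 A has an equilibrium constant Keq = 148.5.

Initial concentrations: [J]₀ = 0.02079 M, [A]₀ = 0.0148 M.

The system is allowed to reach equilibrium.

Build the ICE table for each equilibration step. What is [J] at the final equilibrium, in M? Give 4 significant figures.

[J]_eq = 0.01369 M

Q₀ = 24.38 vs Keq = 148.5 ⇒ Q<K, forward
Step 1:
                  J         A
  Initial   0.02079    0.0148
  Change  -0.007095   0.00473
  Equil     0.01369   0.01953
  solve Keq expr → x = 0.002365; check Q = 148.5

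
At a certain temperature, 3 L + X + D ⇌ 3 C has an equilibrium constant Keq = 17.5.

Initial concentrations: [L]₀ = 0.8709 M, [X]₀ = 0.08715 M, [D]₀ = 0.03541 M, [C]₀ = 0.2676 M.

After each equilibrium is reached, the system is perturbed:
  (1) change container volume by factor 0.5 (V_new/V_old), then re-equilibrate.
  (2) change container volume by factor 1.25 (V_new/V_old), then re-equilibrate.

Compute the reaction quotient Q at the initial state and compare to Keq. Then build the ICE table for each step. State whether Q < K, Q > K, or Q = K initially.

Q₀ = 9.401; Q < K (proceeds forward)

Q₀ = 9.401 vs Keq = 17.5 ⇒ Q<K, forward
Step 1:
                  L         X         D         C
  init       0.8709   0.08715   0.03541    0.2676
  Δ        -0.02159 -0.007196 -0.007196   0.02159
  eq         0.8493   0.07995   0.02821    0.2892
  solve Keq expr → x = 0.007196; check Q = 17.5
Then change container volume by factor 0.5 (V_new/V_old).
Step 2:
                  L         X         D         C
  init        1.699    0.1599   0.05643    0.5784
  Δ        -0.08152  -0.02717  -0.02717   0.08152
  eq          1.617    0.1327   0.02925    0.6599
  solve Keq expr → x = 0.02717; check Q = 17.5
Then change container volume by factor 1.25 (V_new/V_old).
Step 3:
                  L         X         D         C
  init        1.294    0.1062    0.0234    0.5279
  Δ         0.01878  0.006261  0.006261  -0.01878
  eq          1.312    0.1124   0.02966    0.5091
  solve Keq expr → x = -0.006261; check Q = 17.5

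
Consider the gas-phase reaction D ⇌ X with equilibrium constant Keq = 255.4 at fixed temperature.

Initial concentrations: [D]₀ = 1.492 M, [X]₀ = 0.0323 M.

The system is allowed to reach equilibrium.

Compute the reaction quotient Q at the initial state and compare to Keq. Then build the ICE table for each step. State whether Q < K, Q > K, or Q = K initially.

Q₀ = 0.02165 vs Keq = 255.4 ⇒ Q<K, forward
Step 1:
                    D           X
  I             1.492      0.0323
  C            -1.486       1.486
  E          0.005945       1.518
  solve Keq expr → x = 1.486; check Q = 255.4

Q₀ = 0.02165; Q < K (proceeds forward)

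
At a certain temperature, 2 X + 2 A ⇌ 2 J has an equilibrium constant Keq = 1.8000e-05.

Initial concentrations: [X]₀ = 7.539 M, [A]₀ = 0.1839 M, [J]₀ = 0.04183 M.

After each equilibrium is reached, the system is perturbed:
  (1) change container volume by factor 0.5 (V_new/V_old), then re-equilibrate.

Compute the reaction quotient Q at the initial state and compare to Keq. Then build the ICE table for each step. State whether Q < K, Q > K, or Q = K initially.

Q₀ = 9.1030e-04 vs Keq = 1.8000e-05 ⇒ Q>K, reverse
Step 1:
                  X         A         J
  I           7.539    0.1839   0.04183
  C          0.0348    0.0348   -0.0348
  E           7.574    0.2187  0.007028
  solve Keq expr → x = -0.0174; check Q = 1.8000e-05
Then change container volume by factor 0.5 (V_new/V_old).
Step 2:
                  X         A         J
  I           15.15    0.4374   0.01406
  C        -0.01318  -0.01318   0.01318
  E           15.13    0.4242   0.02724
  solve Keq expr → x = 0.006592; check Q = 1.8000e-05

Q₀ = 9.1030e-04; Q > K (proceeds reverse)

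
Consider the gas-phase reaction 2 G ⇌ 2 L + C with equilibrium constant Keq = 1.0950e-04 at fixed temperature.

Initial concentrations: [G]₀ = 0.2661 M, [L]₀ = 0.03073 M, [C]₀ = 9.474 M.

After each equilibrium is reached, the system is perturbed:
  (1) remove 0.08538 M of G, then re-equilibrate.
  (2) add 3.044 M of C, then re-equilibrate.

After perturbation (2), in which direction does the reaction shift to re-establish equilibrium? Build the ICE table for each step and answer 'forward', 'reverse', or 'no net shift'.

Q₀ = 0.1263 vs Keq = 1.0950e-04 ⇒ Q>K, reverse
Step 1:
                  G         L         C
  I          0.2661   0.03073     9.474
  C         0.02972  -0.02972  -0.01486
  E          0.2958  0.001007     9.459
  solve Keq expr → x = -0.01486; check Q = 1.0950e-04
Then remove 0.08538 M of G.
Step 2:
                  G         L         C
  I          0.2104  0.001007     9.459
  C       2.8950e-04 -2.8950e-04 -1.4475e-04
  E          0.2107 7.1700e-04     9.459
  solve Keq expr → x = -1.4475e-04; check Q = 1.0950e-04
Then add 3.044 M of C.
Step 3:
                  G         L         C
  I          0.2107 7.1700e-04      12.5
  C       9.3082e-05 -9.3082e-05 -4.6541e-05
  E          0.2108 6.2391e-04      12.5
  solve Keq expr → x = -4.6541e-05; check Q = 1.0950e-04

Direction: reverse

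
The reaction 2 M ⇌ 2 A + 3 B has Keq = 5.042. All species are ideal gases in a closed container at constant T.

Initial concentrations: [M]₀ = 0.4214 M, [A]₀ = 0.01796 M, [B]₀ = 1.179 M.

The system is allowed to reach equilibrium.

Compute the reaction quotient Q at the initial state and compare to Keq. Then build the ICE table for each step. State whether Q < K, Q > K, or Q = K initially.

Q₀ = 0.002977 vs Keq = 5.042 ⇒ Q<K, forward
Step 1:
                  M         A         B
  Initial    0.4214   0.01796     1.179
  Change    -0.2223    0.2223    0.3335
  Equil      0.1991    0.2403     1.513
  solve Keq expr → x = 0.1112; check Q = 5.042

Q₀ = 0.002977; Q < K (proceeds forward)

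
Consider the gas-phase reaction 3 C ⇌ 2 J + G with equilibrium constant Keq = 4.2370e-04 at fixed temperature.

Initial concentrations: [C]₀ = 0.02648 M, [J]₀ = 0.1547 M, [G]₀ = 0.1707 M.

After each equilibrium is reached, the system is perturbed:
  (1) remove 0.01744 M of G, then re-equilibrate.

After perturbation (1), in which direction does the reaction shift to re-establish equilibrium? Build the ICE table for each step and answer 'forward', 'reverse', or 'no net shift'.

Q₀ = 220 vs Keq = 4.2370e-04 ⇒ Q>K, reverse
Step 1:
                    C           J           G
  Initial     0.02648      0.1547      0.1707
  Change       0.2199     -0.1466    -0.07332
  Equil        0.2464    0.008069     0.09738
  solve Keq expr → x = -0.07332; check Q = 4.2370e-04
Then remove 0.01744 M of G.
Step 2:
                    C           J           G
  Initial      0.2464    0.008069     0.07994
  Change    -0.001132  7.5465e-04  3.7732e-04
  Equil        0.2453    0.008824     0.08032
  solve Keq expr → x = 3.7732e-04; check Q = 4.2370e-04

Direction: forward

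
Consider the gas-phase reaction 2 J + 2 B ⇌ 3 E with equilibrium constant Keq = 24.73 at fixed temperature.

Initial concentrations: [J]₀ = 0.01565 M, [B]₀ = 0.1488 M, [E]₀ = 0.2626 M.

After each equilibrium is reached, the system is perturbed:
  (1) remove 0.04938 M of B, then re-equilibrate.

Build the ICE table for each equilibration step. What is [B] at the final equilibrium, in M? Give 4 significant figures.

Q₀ = 3339 vs Keq = 24.73 ⇒ Q>K, reverse
Step 1:
                    J           B           E
  init        0.01565      0.1488      0.2626
  Δ           0.05708     0.05708    -0.08561
  eq          0.07273      0.2059       0.177
  solve Keq expr → x = -0.02854; check Q = 24.73
Then remove 0.04938 M of B.
Step 2:
                    J           B           E
  init        0.07273      0.1565       0.177
  Δ          0.008458    0.008458    -0.01269
  eq          0.08118       0.165      0.1643
  solve Keq expr → x = -0.004229; check Q = 24.73

[B]_eq = 0.165 M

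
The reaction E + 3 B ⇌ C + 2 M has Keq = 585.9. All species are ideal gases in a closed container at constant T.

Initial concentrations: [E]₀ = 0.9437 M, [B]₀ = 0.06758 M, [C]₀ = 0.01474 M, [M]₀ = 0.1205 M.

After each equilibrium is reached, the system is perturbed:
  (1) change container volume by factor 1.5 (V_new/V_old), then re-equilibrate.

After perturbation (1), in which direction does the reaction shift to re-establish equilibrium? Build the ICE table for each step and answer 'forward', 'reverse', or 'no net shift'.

Direction: reverse

Q₀ = 0.7348 vs Keq = 585.9 ⇒ Q<K, forward
Step 1:
                   E          B          C          M
  Initial     0.9437    0.06758    0.01474     0.1205
  Change    -0.01868   -0.05604    0.01868    0.03736
  Equil        0.925    0.01154    0.03342     0.1579
  solve Keq expr → x = 0.01868; check Q = 585.9
Then change container volume by factor 1.5 (V_new/V_old).
Step 2:
                   E          B          C          M
  Initial     0.6167   0.007693    0.02228     0.1052
  Change  3.4274e-04   0.001028 -3.4274e-04 -6.8547e-04
  Equil        0.617   0.008721    0.02194     0.1046
  solve Keq expr → x = -3.4274e-04; check Q = 585.9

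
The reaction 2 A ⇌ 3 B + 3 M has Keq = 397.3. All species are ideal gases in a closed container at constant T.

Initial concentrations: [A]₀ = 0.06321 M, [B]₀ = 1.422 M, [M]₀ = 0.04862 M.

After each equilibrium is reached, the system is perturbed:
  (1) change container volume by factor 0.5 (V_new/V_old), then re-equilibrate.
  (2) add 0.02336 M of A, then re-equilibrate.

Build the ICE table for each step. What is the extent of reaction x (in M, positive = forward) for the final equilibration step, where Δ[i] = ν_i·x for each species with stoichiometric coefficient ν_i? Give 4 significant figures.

Q₀ = 0.08271 vs Keq = 397.3 ⇒ Q<K, forward
Step 1:
                  A         B         M
  I         0.06321     1.422   0.04862
  C        -0.05852   0.08778   0.08778
  E        0.004689      1.51    0.1364
  solve Keq expr → x = 0.02926; check Q = 397.3
Then change container volume by factor 0.5 (V_new/V_old).
Step 2:
                  A         B         M
  I        0.009377      3.02    0.2728
  C         0.02126  -0.03189  -0.03189
  E         0.03064     2.988    0.2409
  solve Keq expr → x = -0.01063; check Q = 397.3
Then add 0.02336 M of A.
Step 3:
                  A         B         M
  I           0.054     2.988    0.2409
  C        -0.01768   0.02653   0.02653
  E         0.03631     3.014    0.2674
  solve Keq expr → x = 0.008842; check Q = 397.3

x = 0.008842 M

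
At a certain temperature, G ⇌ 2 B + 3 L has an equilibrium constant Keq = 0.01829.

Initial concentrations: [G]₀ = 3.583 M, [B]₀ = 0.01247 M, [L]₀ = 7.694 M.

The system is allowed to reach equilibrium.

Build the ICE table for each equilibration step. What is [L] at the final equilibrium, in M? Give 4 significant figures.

Q₀ = 0.01977 vs Keq = 0.01829 ⇒ Q>K, reverse
Step 1:
                    G           B           L
  init          3.583     0.01247       7.694
  Δ        2.3645e-04 -4.7290e-04 -7.0935e-04
  eq            3.583       0.012       7.693
  solve Keq expr → x = -2.3645e-04; check Q = 0.01829

[L]_eq = 7.693 M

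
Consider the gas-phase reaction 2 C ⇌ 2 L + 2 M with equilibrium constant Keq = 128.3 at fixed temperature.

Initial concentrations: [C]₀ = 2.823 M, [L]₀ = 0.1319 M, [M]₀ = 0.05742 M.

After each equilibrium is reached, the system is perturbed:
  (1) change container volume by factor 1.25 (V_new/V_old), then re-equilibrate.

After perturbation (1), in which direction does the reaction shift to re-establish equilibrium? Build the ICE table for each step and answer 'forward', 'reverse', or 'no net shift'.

Q₀ = 7.1977e-06 vs Keq = 128.3 ⇒ Q<K, forward
Step 1:
                    C           L           M
  I             2.823      0.1319     0.05742
  C            -2.312       2.312       2.312
  E            0.5112       2.444       2.369
  solve Keq expr → x = 1.156; check Q = 128.3
Then change container volume by factor 1.25 (V_new/V_old).
Step 2:
                    C           L           M
  I            0.4089       1.955       1.895
  C          -0.06079     0.06079     0.06079
  E            0.3481       2.016       1.956
  solve Keq expr → x = 0.0304; check Q = 128.3

Direction: forward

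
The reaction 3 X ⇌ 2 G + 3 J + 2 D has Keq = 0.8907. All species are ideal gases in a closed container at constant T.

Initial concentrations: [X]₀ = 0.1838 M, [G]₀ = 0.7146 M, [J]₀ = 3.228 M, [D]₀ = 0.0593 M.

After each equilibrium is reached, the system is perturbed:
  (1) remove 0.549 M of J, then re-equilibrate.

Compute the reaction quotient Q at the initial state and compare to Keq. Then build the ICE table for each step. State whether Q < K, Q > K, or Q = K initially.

Q₀ = 9.727 vs Keq = 0.8907 ⇒ Q>K, reverse
Step 1:
                   X          G          J          D
  init        0.1838     0.7146      3.228     0.0593
  Δ           0.0481   -0.03207    -0.0481   -0.03207
  eq          0.2319     0.6825       3.18    0.02723
  solve Keq expr → x = -0.01603; check Q = 0.8907
Then remove 0.549 M of J.
Step 2:
                   X          G          J          D
  init        0.2319     0.6825      2.631    0.02723
  Δ        -0.009422   0.006281   0.009422   0.006281
  eq          0.2225     0.6888       2.64    0.03351
  solve Keq expr → x = 0.003141; check Q = 0.8907

Q₀ = 9.727; Q > K (proceeds reverse)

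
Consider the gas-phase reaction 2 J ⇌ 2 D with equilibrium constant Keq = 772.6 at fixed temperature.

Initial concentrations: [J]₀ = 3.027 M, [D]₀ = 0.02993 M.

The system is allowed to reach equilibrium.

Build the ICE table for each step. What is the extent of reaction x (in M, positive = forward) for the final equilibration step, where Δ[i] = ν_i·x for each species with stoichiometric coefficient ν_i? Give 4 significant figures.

Q₀ = 9.7766e-05 vs Keq = 772.6 ⇒ Q<K, forward
Step 1:
                   J          D
  I            3.027    0.02993
  C           -2.921      2.921
  E           0.1062      2.951
  solve Keq expr → x = 1.46; check Q = 772.6

x = 1.46 M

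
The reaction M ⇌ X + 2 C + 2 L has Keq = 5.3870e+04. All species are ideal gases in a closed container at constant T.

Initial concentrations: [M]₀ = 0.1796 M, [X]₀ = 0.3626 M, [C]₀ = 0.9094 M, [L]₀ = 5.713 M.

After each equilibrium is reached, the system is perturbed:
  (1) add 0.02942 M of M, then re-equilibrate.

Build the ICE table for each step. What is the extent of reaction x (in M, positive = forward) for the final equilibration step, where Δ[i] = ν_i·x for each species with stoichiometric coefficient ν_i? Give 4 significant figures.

x = 0.02932 M

Q₀ = 54.5 vs Keq = 5.3870e+04 ⇒ Q<K, forward
Step 1:
                    M           X           C           L
  init         0.1796      0.3626      0.9094       5.713
  Δ            -0.179       0.179       0.358       0.358
  eq       5.9524e-04      0.5416       1.267       6.071
  solve Keq expr → x = 0.179; check Q = 5.3870e+04
Then add 0.02942 M of M.
Step 2:
                    M           X           C           L
  init        0.03002      0.5416       1.267       6.071
  Δ          -0.02932     0.02932     0.05863     0.05863
  eq       7.0018e-04      0.5709       1.326        6.13
  solve Keq expr → x = 0.02932; check Q = 5.3870e+04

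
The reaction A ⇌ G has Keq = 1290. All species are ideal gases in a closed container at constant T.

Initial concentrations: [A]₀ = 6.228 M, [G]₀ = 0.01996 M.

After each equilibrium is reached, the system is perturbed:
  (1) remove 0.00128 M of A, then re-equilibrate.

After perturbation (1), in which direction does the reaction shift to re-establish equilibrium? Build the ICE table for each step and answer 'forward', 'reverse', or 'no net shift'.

Q₀ = 0.003205 vs Keq = 1290 ⇒ Q<K, forward
Step 1:
                  A         G
  init        6.228   0.01996
  Δ          -6.223     6.223
  eq        0.00484     6.243
  solve Keq expr → x = 6.223; check Q = 1290
Then remove 0.00128 M of A.
Step 2:
                  A         G
  init      0.00356     6.243
  Δ        0.001279 -0.001279
  eq       0.004839     6.242
  solve Keq expr → x = -0.001279; check Q = 1290

Direction: reverse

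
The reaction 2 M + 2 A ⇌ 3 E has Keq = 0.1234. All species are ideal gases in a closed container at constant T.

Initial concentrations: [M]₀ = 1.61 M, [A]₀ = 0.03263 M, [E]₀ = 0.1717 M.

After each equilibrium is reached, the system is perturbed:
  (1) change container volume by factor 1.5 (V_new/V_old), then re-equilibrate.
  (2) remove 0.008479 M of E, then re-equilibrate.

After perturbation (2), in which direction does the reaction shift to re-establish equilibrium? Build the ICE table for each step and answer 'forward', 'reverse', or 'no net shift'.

Q₀ = 1.834 vs Keq = 0.1234 ⇒ Q>K, reverse
Step 1:
                  M         A         E
  init         1.61   0.03263    0.1717
  Δ         0.03651   0.03651  -0.05476
  eq          1.647   0.06914    0.1169
  solve Keq expr → x = -0.01825; check Q = 0.1234
Then change container volume by factor 1.5 (V_new/V_old).
Step 2:
                  M         A         E
  init        1.098   0.04609   0.07796
  Δ        0.003918  0.003918 -0.005878
  eq          1.102   0.05001   0.07208
  solve Keq expr → x = -0.001959; check Q = 0.1234
Then remove 0.008479 M of E.
Step 3:
                  M         A         E
  init        1.102   0.05001    0.0636
  Δ       -0.003373 -0.003373   0.00506
  eq          1.098   0.04664   0.06866
  solve Keq expr → x = 0.001687; check Q = 0.1234

Direction: forward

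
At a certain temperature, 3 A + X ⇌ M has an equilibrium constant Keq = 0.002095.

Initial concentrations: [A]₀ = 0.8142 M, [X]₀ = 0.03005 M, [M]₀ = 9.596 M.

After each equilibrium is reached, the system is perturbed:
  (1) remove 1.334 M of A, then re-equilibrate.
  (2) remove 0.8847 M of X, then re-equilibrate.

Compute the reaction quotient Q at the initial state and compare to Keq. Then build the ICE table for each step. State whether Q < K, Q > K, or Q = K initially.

Q₀ = 591.6 vs Keq = 0.002095 ⇒ Q>K, reverse
Step 1:
                   A          X          M
  Initial     0.8142    0.03005      9.596
  Change       9.205      3.068     -3.068
  Equil        10.02      3.098      6.528
  solve Keq expr → x = -3.068; check Q = 0.002095
Then remove 1.334 M of A.
Step 2:
                   A          X          M
  Initial      8.685      3.098      6.528
  Change      0.8858     0.2953    -0.2953
  Equil        9.571      3.394      6.233
  solve Keq expr → x = -0.2953; check Q = 0.002095
Then remove 0.8847 M of X.
Step 3:
                   A          X          M
  Initial      9.571      2.509      6.233
  Change      0.6218     0.2073    -0.2073
  Equil        10.19      2.716      6.025
  solve Keq expr → x = -0.2073; check Q = 0.002095

Q₀ = 591.6; Q > K (proceeds reverse)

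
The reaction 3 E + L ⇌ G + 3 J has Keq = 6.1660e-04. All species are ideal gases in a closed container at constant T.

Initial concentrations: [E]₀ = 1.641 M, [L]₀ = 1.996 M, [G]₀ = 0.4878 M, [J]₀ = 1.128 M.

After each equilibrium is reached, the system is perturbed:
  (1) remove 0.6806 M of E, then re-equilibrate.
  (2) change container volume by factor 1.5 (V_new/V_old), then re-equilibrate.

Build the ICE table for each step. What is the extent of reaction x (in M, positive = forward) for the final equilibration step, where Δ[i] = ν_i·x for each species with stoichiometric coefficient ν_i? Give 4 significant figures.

x = 0 M

Q₀ = 0.07937 vs Keq = 6.1660e-04 ⇒ Q>K, reverse
Step 1:
                  E         L         G         J
  init        1.641     1.996    0.4878     1.128
  Δ          0.7125    0.2375   -0.2375   -0.7125
  eq          2.354     2.234    0.2503    0.4155
  solve Keq expr → x = -0.2375; check Q = 6.1660e-04
Then remove 0.6806 M of E.
Step 2:
                  E         L         G         J
  init        1.673     2.234    0.2503    0.4155
  Δ         0.08948   0.02983  -0.02983  -0.08948
  eq          1.762     2.263    0.2205     0.326
  solve Keq expr → x = -0.02983; check Q = 6.1660e-04
Then change container volume by factor 1.5 (V_new/V_old).
Step 3:
                  E         L         G         J
  init        1.175     1.509     0.147    0.2173
  Δ               0         0         0         0
  eq          1.175     1.509     0.147    0.2173
  solve Keq expr → x = 0; check Q = 6.1660e-04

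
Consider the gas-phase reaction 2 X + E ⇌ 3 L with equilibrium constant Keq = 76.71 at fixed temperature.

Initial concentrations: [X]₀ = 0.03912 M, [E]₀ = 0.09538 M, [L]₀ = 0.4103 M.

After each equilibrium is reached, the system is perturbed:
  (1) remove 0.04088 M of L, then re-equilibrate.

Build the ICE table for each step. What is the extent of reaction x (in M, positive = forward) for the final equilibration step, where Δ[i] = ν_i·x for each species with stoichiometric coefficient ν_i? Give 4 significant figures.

Q₀ = 473.2 vs Keq = 76.71 ⇒ Q>K, reverse
Step 1:
                   X          E          L
  I          0.03912    0.09538     0.4103
  C          0.03414    0.01707   -0.05122
  E          0.07326     0.1125     0.3591
  solve Keq expr → x = -0.01707; check Q = 76.71
Then remove 0.04088 M of L.
Step 2:
                   X          E          L
  I          0.07326     0.1125     0.3182
  C        -0.007673  -0.003837    0.01151
  E          0.06559     0.1086     0.3297
  solve Keq expr → x = 0.003837; check Q = 76.71

x = 0.003837 M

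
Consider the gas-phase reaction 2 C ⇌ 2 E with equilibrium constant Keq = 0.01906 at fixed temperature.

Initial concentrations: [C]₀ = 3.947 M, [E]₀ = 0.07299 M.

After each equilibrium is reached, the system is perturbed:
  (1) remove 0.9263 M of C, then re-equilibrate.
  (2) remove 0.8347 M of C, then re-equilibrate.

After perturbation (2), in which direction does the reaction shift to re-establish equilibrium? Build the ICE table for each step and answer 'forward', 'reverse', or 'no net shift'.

Direction: reverse

Q₀ = 3.4197e-04 vs Keq = 0.01906 ⇒ Q<K, forward
Step 1:
                   C          E
  Initial      3.947    0.07299
  Change     -0.4147     0.4147
  Equil        3.532     0.4877
  solve Keq expr → x = 0.2073; check Q = 0.01906
Then remove 0.9263 M of C.
Step 2:
                   C          E
  Initial      2.606     0.4877
  Change      0.1124    -0.1124
  Equil        2.718     0.3753
  solve Keq expr → x = -0.05618; check Q = 0.01906
Then remove 0.8347 M of C.
Step 3:
                   C          E
  Initial      1.884     0.3753
  Change      0.1013    -0.1013
  Equil        1.985      0.274
  solve Keq expr → x = -0.05063; check Q = 0.01906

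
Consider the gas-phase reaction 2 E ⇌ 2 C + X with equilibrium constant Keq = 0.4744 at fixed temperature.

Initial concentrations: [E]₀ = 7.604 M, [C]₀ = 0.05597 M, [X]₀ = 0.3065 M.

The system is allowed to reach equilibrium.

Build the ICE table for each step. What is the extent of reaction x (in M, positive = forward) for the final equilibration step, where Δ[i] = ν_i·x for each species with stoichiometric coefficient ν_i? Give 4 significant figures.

x = 1.316 M

Q₀ = 1.6606e-05 vs Keq = 0.4744 ⇒ Q<K, forward
Step 1:
                    E           C           X
  Initial       7.604     0.05597      0.3065
  Change       -2.632       2.632       1.316
  Equil         4.972       2.688       1.623
  solve Keq expr → x = 1.316; check Q = 0.4744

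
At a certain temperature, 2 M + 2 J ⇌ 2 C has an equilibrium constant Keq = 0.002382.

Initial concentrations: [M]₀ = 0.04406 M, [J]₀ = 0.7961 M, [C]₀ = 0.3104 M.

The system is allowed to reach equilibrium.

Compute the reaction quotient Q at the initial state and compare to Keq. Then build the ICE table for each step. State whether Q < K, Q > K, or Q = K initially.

Q₀ = 78.31; Q > K (proceeds reverse)

Q₀ = 78.31 vs Keq = 0.002382 ⇒ Q>K, reverse
Step 1:
                   M          J          C
  init       0.04406     0.7961     0.3104
  Δ           0.2925     0.2925    -0.2925
  eq          0.3366      1.089    0.01788
  solve Keq expr → x = -0.1463; check Q = 0.002382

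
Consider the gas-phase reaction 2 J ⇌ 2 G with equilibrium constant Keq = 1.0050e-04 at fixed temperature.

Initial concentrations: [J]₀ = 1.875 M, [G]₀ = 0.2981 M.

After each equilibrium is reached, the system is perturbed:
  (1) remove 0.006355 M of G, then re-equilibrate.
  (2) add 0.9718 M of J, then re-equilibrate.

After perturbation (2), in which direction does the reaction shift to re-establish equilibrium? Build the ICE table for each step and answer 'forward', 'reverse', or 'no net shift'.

Direction: forward

Q₀ = 0.02528 vs Keq = 1.0050e-04 ⇒ Q>K, reverse
Step 1:
                  J         G
  init        1.875    0.2981
  Δ          0.2765   -0.2765
  eq          2.152   0.02157
  solve Keq expr → x = -0.1383; check Q = 1.0050e-04
Then remove 0.006355 M of G.
Step 2:
                  J         G
  init        2.152   0.01521
  Δ       -0.006292  0.006292
  eq          2.145   0.02151
  solve Keq expr → x = 0.003146; check Q = 1.0050e-04
Then add 0.9718 M of J.
Step 3:
                  J         G
  init        3.117   0.02151
  Δ       -0.009646  0.009646
  eq          3.107   0.03115
  solve Keq expr → x = 0.004823; check Q = 1.0050e-04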